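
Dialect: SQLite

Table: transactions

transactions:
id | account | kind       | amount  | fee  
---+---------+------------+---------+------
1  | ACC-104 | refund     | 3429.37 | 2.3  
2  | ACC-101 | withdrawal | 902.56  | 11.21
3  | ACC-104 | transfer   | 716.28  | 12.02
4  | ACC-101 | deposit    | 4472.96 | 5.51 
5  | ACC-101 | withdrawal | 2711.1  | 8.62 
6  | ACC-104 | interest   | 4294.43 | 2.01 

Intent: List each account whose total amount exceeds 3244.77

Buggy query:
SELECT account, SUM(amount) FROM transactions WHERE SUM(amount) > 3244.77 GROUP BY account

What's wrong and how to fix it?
Bug: WHERE runs before GROUP BY, so aggregates aren't available there

Fix: Use HAVING (which filters groups after aggregation) instead of WHERE

Corrected query:
SELECT account, SUM(amount) FROM transactions GROUP BY account HAVING SUM(amount) > 3244.77

Result:
account | SUM(amount)
--------+------------
ACC-101 | 8086.62    
ACC-104 | 8440.08    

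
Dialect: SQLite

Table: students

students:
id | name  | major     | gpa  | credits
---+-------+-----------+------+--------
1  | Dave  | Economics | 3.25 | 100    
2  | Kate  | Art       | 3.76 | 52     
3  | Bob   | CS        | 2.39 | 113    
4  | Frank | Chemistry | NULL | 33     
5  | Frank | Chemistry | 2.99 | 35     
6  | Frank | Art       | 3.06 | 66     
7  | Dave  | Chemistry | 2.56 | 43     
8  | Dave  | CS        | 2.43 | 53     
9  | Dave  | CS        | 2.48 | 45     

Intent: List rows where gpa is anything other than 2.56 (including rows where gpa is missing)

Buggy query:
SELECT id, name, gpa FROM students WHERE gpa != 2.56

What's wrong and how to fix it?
Bug: Inequality against NULL is unknown, not true; rows with NULL are dropped

Fix: Handle NULL separately with IS NULL alongside the inequality

Corrected query:
SELECT id, name, gpa FROM students WHERE gpa != 2.56 OR gpa IS NULL

Result:
id | name  | gpa 
---+-------+-----
1  | Dave  | 3.25
2  | Kate  | 3.76
3  | Bob   | 2.39
4  | Frank | NULL
5  | Frank | 2.99
6  | Frank | 3.06
8  | Dave  | 2.43
9  | Dave  | 2.48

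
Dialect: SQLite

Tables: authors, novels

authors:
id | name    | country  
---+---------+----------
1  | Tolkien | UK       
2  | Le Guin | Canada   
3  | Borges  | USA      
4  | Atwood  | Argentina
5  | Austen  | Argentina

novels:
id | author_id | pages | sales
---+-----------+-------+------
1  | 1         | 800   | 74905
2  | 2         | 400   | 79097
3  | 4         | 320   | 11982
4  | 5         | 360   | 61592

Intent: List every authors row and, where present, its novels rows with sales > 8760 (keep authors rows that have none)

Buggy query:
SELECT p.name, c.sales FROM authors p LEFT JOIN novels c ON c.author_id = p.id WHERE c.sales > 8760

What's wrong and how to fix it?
Bug: A WHERE condition on the right-hand table after LEFT JOIN drops unmatched parents

Fix: Put 'c.sales > 8760' in the JOIN's ON clause instead of WHERE

Corrected query:
SELECT p.name, c.sales FROM authors p LEFT JOIN novels c ON c.author_id = p.id AND c.sales > 8760

Result:
name    | sales
--------+------
Tolkien | 74905
Le Guin | 79097
Borges  | NULL 
Atwood  | 11982
Austen  | 61592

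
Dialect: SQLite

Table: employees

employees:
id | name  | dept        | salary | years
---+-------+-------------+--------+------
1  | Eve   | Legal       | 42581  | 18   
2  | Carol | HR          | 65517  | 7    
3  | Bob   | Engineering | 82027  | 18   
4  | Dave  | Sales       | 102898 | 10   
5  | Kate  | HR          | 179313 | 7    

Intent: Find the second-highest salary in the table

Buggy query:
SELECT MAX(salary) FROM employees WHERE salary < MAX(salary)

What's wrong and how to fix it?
Bug: MAX(salary) on the right of the comparison is an aggregate-in-WHERE error

Fix: Compute the overall MAX in a subquery, then take MAX of rows below it

Corrected query:
SELECT MAX(salary) FROM employees WHERE salary < (SELECT MAX(salary) FROM employees)

Result:
MAX(salary)
-----------
102898     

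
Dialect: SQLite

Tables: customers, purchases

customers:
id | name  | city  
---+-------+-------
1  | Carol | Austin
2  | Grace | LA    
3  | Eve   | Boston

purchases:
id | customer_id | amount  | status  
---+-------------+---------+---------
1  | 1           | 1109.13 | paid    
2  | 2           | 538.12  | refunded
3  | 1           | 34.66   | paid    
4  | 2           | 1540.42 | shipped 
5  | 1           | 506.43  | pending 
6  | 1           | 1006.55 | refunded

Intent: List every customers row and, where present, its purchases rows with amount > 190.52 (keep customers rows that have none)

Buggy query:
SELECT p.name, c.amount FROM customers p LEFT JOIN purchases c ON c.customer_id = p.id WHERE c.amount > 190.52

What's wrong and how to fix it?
Bug: A WHERE condition on the right-hand table after LEFT JOIN drops unmatched parents

Fix: Move the right-table condition into the ON clause so unmatched parents are kept

Corrected query:
SELECT p.name, c.amount FROM customers p LEFT JOIN purchases c ON c.customer_id = p.id AND c.amount > 190.52

Result:
name  | amount 
------+--------
Carol | 506.43 
Carol | 1006.55
Carol | 1109.13
Grace | 538.12 
Grace | 1540.42
Eve   | NULL   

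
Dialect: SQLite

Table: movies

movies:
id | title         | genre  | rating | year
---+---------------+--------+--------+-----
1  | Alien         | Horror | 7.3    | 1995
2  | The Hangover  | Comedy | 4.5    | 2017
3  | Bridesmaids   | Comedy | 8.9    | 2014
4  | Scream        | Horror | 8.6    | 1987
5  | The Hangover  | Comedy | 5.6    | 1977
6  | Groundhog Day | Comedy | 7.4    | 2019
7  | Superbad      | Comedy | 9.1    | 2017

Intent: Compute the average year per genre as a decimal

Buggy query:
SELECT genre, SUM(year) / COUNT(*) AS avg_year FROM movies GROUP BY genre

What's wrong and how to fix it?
Bug: Both operands are integers, so '/' performs integer division and truncates

Fix: Multiply by 1.0 (or CAST to REAL) to force floating-point division

Corrected query:
SELECT genre, SUM(year) * 1.0 / COUNT(*) AS avg_year FROM movies GROUP BY genre

Result:
genre  | avg_year
-------+---------
Comedy | 2008.8  
Horror | 1991    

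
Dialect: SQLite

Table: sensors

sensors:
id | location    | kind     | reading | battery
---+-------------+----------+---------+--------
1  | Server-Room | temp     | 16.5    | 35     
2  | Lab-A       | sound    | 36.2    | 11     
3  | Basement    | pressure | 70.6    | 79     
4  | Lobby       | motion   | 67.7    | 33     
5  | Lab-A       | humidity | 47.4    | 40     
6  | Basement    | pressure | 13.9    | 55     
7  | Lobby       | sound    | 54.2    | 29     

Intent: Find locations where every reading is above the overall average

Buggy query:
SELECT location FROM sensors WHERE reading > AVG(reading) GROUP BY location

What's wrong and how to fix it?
Bug: WHERE evaluates per row before aggregation, so AVG() is unavailable

Fix: Compute the overall average in a scalar subquery and compare each group's MIN against it in HAVING

Corrected query:
SELECT location FROM sensors GROUP BY location HAVING MIN(reading) > (SELECT AVG(reading) FROM sensors)

Result:
location
--------
Lobby   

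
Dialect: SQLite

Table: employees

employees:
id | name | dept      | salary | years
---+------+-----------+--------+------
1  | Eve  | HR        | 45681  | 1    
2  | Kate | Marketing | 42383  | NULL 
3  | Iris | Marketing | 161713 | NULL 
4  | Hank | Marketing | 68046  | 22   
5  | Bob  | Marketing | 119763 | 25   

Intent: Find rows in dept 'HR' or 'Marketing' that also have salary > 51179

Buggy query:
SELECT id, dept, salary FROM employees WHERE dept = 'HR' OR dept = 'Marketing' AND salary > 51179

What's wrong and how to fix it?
Bug: Without parentheses, AND is evaluated before OR, so the salary filter only applies to the 'Marketing' branch

Fix: Add parentheses around the OR so the AND applies to both alternatives

Corrected query:
SELECT id, dept, salary FROM employees WHERE (dept = 'HR' OR dept = 'Marketing') AND salary > 51179

Result:
id | dept      | salary
---+-----------+-------
3  | Marketing | 161713
4  | Marketing | 68046 
5  | Marketing | 119763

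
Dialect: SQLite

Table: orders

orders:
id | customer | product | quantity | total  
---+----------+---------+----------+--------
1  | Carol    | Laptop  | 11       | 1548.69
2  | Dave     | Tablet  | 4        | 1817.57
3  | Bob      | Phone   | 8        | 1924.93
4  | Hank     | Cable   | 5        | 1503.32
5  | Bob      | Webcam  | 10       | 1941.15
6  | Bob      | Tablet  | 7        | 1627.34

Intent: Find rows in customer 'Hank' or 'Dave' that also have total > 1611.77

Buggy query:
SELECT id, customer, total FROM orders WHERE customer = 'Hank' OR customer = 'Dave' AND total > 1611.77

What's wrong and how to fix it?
Bug: Without parentheses, AND is evaluated before OR, so the total filter only applies to the 'Dave' branch

Fix: Group the OR with parentheses (or use IN), then AND the threshold

Corrected query:
SELECT id, customer, total FROM orders WHERE (customer = 'Hank' OR customer = 'Dave') AND total > 1611.77

Result:
id | customer | total  
---+----------+--------
2  | Dave     | 1817.57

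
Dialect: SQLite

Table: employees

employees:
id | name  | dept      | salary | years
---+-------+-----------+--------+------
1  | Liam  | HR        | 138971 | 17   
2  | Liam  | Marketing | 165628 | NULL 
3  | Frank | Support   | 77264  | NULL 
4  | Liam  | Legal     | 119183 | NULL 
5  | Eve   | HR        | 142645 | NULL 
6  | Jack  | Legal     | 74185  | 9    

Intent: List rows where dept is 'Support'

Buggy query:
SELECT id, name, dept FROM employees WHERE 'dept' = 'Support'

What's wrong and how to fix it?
Bug: Single quotes denote string literals in SQL; the column name is being compared as a constant string

Fix: Reference the column as dept without single quotes

Corrected query:
SELECT id, name, dept FROM employees WHERE dept = 'Support'

Result:
id | name  | dept   
---+-------+--------
3  | Frank | Support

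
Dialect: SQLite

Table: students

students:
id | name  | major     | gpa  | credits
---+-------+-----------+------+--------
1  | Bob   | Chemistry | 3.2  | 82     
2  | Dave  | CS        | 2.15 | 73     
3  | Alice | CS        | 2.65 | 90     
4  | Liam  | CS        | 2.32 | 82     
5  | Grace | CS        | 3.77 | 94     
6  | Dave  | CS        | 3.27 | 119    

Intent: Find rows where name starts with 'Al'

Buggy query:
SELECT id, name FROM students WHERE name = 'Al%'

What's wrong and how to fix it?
Bug: Wildcards only work with LIKE; '=' treats '%' as a literal character

Fix: Use LIKE for wildcard pattern matching

Corrected query:
SELECT id, name FROM students WHERE name LIKE 'Al%'

Result:
id | name 
---+------
3  | Alice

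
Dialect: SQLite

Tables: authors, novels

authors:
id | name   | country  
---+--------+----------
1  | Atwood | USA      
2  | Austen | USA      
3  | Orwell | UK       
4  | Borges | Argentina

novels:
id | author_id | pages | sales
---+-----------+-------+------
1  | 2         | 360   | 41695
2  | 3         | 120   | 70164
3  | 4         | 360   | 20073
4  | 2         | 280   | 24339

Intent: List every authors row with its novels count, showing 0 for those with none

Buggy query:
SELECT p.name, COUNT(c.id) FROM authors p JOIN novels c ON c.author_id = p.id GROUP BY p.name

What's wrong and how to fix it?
Bug: INNER JOIN drops authors rows that have no matching novels rows

Fix: Use LEFT JOIN so parents without children still appear (COUNT(c.id) gives 0)

Corrected query:
SELECT p.name, COUNT(c.id) FROM authors p LEFT JOIN novels c ON c.author_id = p.id GROUP BY p.name

Result:
name   | COUNT(c.id)
-------+------------
Atwood | 0          
Austen | 2          
Borges | 1          
Orwell | 1          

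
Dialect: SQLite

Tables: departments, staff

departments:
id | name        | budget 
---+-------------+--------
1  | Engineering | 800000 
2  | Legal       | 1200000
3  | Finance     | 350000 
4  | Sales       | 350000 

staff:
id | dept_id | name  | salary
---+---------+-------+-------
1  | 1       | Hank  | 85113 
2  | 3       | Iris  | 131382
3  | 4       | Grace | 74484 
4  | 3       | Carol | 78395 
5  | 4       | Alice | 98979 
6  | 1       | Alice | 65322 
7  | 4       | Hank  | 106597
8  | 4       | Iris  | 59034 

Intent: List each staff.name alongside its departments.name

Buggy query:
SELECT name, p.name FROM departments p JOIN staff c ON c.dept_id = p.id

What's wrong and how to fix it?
Bug: 'name' exists in both joined tables, so the database can't tell which one is meant

Fix: Qualify the column with its table alias (c.name)

Corrected query:
SELECT c.name, p.name FROM departments p JOIN staff c ON c.dept_id = p.id

Result:
name  | name       
------+------------
Hank  | Engineering
Iris  | Finance    
Grace | Sales      
Carol | Finance    
Alice | Sales      
Alice | Engineering
Hank  | Sales      
Iris  | Sales      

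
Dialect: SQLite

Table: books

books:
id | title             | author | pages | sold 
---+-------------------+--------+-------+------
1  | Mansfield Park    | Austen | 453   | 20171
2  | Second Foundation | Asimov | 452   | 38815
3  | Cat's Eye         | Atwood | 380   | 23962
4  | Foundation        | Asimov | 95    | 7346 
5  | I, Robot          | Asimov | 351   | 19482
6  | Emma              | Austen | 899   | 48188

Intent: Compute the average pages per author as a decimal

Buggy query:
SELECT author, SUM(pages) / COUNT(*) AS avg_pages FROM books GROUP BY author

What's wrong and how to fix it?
Bug: Both operands are integers, so '/' performs integer division and truncates

Fix: Multiply by 1.0 (or CAST to REAL) to force floating-point division

Corrected query:
SELECT author, SUM(pages) * 1.0 / COUNT(*) AS avg_pages FROM books GROUP BY author

Result:
author | avg_pages 
-------+-----------
Asimov | 299.333333
Atwood | 380       
Austen | 676       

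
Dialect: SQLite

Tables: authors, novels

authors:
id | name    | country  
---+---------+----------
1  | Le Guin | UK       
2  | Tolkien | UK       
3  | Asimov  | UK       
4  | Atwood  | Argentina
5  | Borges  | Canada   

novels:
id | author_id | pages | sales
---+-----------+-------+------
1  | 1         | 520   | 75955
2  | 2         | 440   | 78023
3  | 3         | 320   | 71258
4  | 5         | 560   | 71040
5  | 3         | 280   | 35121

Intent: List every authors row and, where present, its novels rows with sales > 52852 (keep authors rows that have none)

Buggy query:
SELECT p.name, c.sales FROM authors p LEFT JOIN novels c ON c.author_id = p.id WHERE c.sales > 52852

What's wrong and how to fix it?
Bug: A WHERE condition on the right-hand table after LEFT JOIN drops unmatched parents

Fix: Put 'c.sales > 52852' in the JOIN's ON clause instead of WHERE

Corrected query:
SELECT p.name, c.sales FROM authors p LEFT JOIN novels c ON c.author_id = p.id AND c.sales > 52852

Result:
name    | sales
--------+------
Le Guin | 75955
Tolkien | 78023
Asimov  | 71258
Atwood  | NULL 
Borges  | 71040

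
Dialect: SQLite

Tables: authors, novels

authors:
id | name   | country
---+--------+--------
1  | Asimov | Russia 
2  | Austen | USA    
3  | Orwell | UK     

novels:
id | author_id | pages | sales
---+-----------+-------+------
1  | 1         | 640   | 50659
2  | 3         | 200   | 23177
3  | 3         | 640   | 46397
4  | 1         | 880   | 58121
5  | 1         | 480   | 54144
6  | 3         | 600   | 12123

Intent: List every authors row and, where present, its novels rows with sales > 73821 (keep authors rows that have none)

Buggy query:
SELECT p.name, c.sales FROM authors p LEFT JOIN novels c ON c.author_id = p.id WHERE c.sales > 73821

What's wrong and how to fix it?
Bug: Filtering c.sales in WHERE discards the NULL rows produced by LEFT JOIN, turning it into an inner join

Fix: Move the right-table condition into the ON clause so unmatched parents are kept

Corrected query:
SELECT p.name, c.sales FROM authors p LEFT JOIN novels c ON c.author_id = p.id AND c.sales > 73821

Result:
name   | sales
-------+------
Asimov | NULL 
Austen | NULL 
Orwell | NULL 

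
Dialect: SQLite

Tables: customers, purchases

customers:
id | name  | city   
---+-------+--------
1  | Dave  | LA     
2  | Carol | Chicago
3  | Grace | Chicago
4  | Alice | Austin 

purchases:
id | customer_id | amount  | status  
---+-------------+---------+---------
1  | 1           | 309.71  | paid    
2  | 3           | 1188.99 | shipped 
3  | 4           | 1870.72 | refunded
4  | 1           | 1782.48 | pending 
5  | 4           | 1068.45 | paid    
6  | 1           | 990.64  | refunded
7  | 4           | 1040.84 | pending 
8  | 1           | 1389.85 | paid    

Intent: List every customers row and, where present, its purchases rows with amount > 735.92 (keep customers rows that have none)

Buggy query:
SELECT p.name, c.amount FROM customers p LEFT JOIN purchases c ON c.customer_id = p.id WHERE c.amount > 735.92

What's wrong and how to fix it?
Bug: Filtering c.amount in WHERE discards the NULL rows produced by LEFT JOIN, turning it into an inner join

Fix: Move the right-table condition into the ON clause so unmatched parents are kept

Corrected query:
SELECT p.name, c.amount FROM customers p LEFT JOIN purchases c ON c.customer_id = p.id AND c.amount > 735.92

Result:
name  | amount 
------+--------
Dave  | 990.64 
Dave  | 1389.85
Dave  | 1782.48
Carol | NULL   
Grace | 1188.99
Alice | 1040.84
Alice | 1068.45
Alice | 1870.72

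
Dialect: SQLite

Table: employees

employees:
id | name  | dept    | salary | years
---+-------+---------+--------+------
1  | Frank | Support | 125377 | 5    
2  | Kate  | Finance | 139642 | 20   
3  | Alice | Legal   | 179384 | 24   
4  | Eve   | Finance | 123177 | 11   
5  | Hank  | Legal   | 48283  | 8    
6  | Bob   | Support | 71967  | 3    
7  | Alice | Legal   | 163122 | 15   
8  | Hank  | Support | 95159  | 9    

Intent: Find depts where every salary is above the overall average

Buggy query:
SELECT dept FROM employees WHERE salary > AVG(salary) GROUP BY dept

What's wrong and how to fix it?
Bug: AVG() is an aggregate; it can't sit directly in WHERE

Fix: Compute the overall average in a scalar subquery and compare each group's MIN against it in HAVING

Corrected query:
SELECT dept FROM employees GROUP BY dept HAVING MIN(salary) > (SELECT AVG(salary) FROM employees)

Result:
dept   
-------
Finance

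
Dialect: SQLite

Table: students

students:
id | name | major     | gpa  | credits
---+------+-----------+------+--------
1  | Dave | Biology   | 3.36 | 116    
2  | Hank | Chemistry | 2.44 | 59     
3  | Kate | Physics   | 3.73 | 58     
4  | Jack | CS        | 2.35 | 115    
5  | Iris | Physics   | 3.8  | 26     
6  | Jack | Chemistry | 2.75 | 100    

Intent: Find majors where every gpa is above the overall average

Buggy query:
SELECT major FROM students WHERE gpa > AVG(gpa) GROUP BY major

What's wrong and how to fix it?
Bug: AVG() is an aggregate; it can't sit directly in WHERE

Fix: Compute the overall average in a scalar subquery and compare each group's MIN against it in HAVING

Corrected query:
SELECT major FROM students GROUP BY major HAVING MIN(gpa) > (SELECT AVG(gpa) FROM students)

Result:
major  
-------
Biology
Physics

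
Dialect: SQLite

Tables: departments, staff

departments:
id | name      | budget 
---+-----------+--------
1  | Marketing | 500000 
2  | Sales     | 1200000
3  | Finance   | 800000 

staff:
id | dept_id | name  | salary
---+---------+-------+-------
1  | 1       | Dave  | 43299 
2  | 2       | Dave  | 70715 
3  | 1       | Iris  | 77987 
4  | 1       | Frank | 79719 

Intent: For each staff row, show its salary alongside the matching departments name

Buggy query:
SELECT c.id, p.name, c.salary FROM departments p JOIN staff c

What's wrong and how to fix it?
Bug: JOIN with no ON clause produces a cartesian product; every staff row pairs with every departments row

Fix: Add ON c.dept_id = p.id to the JOIN

Corrected query:
SELECT c.id, p.name, c.salary FROM departments p JOIN staff c ON c.dept_id = p.id

Result:
id | name      | salary
---+-----------+-------
1  | Marketing | 43299 
2  | Sales     | 70715 
3  | Marketing | 77987 
4  | Marketing | 79719 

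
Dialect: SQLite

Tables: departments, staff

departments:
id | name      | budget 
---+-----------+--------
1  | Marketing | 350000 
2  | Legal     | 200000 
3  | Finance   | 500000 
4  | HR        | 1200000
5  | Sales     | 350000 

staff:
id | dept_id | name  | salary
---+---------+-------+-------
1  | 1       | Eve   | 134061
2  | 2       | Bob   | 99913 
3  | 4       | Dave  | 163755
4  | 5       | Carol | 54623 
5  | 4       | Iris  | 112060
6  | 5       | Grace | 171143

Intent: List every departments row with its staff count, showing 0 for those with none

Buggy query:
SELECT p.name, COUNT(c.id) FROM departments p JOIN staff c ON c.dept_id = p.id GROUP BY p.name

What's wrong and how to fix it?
Bug: An inner join excludes parents with zero children

Fix: Switch to LEFT JOIN to retain unmatched parent rows

Corrected query:
SELECT p.name, COUNT(c.id) FROM departments p LEFT JOIN staff c ON c.dept_id = p.id GROUP BY p.name

Result:
name      | COUNT(c.id)
----------+------------
Finance   | 0          
HR        | 2          
Legal     | 1          
Marketing | 1          
Sales     | 2          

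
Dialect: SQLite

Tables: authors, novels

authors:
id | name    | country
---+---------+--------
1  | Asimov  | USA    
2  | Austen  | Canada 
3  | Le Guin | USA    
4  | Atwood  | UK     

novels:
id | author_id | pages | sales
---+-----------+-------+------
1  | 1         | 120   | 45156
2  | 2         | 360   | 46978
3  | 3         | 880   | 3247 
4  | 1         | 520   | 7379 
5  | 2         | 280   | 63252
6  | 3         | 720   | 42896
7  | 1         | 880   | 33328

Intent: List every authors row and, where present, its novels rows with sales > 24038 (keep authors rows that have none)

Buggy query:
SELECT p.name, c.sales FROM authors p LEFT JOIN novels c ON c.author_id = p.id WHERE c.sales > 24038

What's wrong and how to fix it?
Bug: Filtering c.sales in WHERE discards the NULL rows produced by LEFT JOIN, turning it into an inner join

Fix: Move the right-table condition into the ON clause so unmatched parents are kept

Corrected query:
SELECT p.name, c.sales FROM authors p LEFT JOIN novels c ON c.author_id = p.id AND c.sales > 24038

Result:
name    | sales
--------+------
Asimov  | 33328
Asimov  | 45156
Austen  | 46978
Austen  | 63252
Le Guin | 42896
Atwood  | NULL 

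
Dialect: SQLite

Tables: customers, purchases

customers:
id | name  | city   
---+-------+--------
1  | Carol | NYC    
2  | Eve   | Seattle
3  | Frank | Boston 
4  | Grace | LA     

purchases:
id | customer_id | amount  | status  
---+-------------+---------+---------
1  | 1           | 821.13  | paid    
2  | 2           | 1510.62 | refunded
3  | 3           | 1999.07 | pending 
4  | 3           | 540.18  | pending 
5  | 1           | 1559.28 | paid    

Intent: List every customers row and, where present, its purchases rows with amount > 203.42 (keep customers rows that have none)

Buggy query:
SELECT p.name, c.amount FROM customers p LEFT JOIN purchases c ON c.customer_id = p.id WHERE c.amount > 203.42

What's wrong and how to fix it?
Bug: Filtering c.amount in WHERE discards the NULL rows produced by LEFT JOIN, turning it into an inner join

Fix: Put 'c.amount > 203.42' in the JOIN's ON clause instead of WHERE

Corrected query:
SELECT p.name, c.amount FROM customers p LEFT JOIN purchases c ON c.customer_id = p.id AND c.amount > 203.42

Result:
name  | amount 
------+--------
Carol | 821.13 
Carol | 1559.28
Eve   | 1510.62
Frank | 540.18 
Frank | 1999.07
Grace | NULL   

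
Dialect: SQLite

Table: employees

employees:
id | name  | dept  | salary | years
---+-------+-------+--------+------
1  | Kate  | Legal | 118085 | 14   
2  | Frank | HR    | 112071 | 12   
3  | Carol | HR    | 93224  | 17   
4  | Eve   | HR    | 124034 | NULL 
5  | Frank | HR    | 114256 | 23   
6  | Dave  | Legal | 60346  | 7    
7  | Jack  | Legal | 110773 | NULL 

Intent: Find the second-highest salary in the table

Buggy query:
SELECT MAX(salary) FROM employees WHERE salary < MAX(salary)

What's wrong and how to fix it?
Bug: The inner MAX is an aggregate inside WHERE, which is not allowed

Fix: Compute the overall MAX in a subquery, then take MAX of rows below it

Corrected query:
SELECT MAX(salary) FROM employees WHERE salary < (SELECT MAX(salary) FROM employees)

Result:
MAX(salary)
-----------
118085     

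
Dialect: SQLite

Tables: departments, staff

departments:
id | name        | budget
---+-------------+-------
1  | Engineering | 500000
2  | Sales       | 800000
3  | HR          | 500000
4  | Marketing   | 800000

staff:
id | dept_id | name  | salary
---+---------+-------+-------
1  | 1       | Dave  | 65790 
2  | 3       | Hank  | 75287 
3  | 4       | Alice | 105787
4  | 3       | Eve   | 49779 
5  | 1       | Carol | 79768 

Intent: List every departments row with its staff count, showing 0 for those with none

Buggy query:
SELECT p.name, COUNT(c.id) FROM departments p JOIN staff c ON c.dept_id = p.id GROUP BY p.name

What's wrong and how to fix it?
Bug: An inner join excludes parents with zero children

Fix: Switch to LEFT JOIN to retain unmatched parent rows

Corrected query:
SELECT p.name, COUNT(c.id) FROM departments p LEFT JOIN staff c ON c.dept_id = p.id GROUP BY p.name

Result:
name        | COUNT(c.id)
------------+------------
Engineering | 2          
HR          | 2          
Marketing   | 1          
Sales       | 0          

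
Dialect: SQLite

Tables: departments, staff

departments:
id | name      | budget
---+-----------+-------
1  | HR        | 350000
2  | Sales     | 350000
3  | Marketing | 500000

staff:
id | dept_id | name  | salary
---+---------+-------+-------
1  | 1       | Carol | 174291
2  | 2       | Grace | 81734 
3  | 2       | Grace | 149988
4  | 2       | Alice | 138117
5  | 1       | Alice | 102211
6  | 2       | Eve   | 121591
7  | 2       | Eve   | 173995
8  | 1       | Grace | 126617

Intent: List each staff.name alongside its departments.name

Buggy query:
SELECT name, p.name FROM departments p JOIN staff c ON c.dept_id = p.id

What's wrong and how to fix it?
Bug: Both tables have a 'name' column; the unqualified reference is ambiguous

Fix: Qualify the column with its table alias (c.name)

Corrected query:
SELECT c.name, p.name FROM departments p JOIN staff c ON c.dept_id = p.id

Result:
name  | name 
------+------
Carol | HR   
Grace | Sales
Grace | Sales
Alice | Sales
Alice | HR   
Eve   | Sales
Eve   | Sales
Grace | HR   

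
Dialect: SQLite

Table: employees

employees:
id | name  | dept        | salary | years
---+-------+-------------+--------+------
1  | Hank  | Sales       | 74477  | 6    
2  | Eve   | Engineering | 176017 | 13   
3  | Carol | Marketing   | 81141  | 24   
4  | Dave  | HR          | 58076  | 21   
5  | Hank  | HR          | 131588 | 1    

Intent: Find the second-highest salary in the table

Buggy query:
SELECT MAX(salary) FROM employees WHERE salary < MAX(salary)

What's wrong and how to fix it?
Bug: The inner MAX is an aggregate inside WHERE, which is not allowed

Fix: Put the inner MAX in a scalar subquery

Corrected query:
SELECT MAX(salary) FROM employees WHERE salary < (SELECT MAX(salary) FROM employees)

Result:
MAX(salary)
-----------
131588     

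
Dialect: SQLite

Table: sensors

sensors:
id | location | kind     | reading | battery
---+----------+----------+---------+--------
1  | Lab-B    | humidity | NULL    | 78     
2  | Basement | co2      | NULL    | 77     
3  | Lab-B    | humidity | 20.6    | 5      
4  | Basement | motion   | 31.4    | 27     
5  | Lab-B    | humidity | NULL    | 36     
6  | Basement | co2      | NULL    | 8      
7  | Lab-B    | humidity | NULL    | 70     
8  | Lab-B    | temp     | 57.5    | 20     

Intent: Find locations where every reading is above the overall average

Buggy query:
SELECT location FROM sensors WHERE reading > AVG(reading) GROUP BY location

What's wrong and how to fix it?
Bug: WHERE evaluates per row before aggregation, so AVG() is unavailable

Fix: Compute the overall average in a scalar subquery and compare each group's MIN against it in HAVING

Corrected query:
SELECT location FROM sensors GROUP BY location HAVING MIN(reading) > (SELECT AVG(reading) FROM sensors)

Result:
(no rows)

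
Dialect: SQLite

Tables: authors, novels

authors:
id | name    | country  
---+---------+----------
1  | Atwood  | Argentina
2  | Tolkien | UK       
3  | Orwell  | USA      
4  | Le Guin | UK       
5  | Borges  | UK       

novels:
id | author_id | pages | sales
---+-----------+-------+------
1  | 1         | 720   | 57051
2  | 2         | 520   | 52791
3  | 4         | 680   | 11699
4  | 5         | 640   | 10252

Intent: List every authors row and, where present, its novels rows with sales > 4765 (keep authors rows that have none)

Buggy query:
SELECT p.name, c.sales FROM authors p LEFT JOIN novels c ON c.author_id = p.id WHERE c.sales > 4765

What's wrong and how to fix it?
Bug: A WHERE condition on the right-hand table after LEFT JOIN drops unmatched parents

Fix: Put 'c.sales > 4765' in the JOIN's ON clause instead of WHERE

Corrected query:
SELECT p.name, c.sales FROM authors p LEFT JOIN novels c ON c.author_id = p.id AND c.sales > 4765

Result:
name    | sales
--------+------
Atwood  | 57051
Tolkien | 52791
Orwell  | NULL 
Le Guin | 11699
Borges  | 10252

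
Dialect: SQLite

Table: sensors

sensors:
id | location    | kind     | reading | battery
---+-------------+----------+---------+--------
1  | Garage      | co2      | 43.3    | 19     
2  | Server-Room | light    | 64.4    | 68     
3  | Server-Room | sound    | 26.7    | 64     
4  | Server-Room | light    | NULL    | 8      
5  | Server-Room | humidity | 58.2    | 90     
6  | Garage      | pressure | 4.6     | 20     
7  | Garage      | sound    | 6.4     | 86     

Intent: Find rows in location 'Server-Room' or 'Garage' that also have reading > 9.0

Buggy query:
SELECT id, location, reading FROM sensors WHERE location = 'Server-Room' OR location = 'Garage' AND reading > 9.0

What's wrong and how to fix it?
Bug: AND binds tighter than OR, so this parses as location = 'Server-Room' OR (location = 'Garage' AND reading > 9.0)

Fix: Add parentheses around the OR so the AND applies to both alternatives

Corrected query:
SELECT id, location, reading FROM sensors WHERE (location = 'Server-Room' OR location = 'Garage') AND reading > 9.0

Result:
id | location    | reading
---+-------------+--------
1  | Garage      | 43.3   
2  | Server-Room | 64.4   
3  | Server-Room | 26.7   
5  | Server-Room | 58.2   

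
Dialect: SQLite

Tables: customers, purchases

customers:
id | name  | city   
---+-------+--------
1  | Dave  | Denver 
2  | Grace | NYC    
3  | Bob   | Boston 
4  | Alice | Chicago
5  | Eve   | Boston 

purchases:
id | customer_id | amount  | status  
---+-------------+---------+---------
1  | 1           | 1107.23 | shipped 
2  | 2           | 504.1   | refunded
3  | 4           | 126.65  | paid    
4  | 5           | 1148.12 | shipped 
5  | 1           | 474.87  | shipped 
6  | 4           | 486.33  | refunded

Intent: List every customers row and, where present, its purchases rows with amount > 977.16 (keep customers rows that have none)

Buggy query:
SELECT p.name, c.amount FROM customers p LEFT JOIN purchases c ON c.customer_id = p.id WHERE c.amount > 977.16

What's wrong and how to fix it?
Bug: Filtering c.amount in WHERE discards the NULL rows produced by LEFT JOIN, turning it into an inner join

Fix: Move the right-table condition into the ON clause so unmatched parents are kept

Corrected query:
SELECT p.name, c.amount FROM customers p LEFT JOIN purchases c ON c.customer_id = p.id AND c.amount > 977.16

Result:
name  | amount 
------+--------
Dave  | 1107.23
Grace | NULL   
Bob   | NULL   
Alice | NULL   
Eve   | 1148.12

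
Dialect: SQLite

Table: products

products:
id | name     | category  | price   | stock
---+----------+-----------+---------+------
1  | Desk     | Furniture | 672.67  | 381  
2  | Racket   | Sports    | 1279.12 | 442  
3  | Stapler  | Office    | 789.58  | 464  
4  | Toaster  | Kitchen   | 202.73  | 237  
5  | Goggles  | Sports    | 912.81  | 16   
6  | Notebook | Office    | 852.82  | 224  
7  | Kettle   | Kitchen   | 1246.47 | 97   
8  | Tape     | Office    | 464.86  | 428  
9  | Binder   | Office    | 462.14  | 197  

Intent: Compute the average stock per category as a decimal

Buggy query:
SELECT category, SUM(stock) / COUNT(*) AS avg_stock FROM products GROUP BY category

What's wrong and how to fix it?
Bug: SUM(stock) and COUNT(*) are both integers; the division truncates the fractional part

Fix: Multiply by 1.0 (or CAST to REAL) to force floating-point division

Corrected query:
SELECT category, SUM(stock) * 1.0 / COUNT(*) AS avg_stock FROM products GROUP BY category

Result:
category  | avg_stock
----------+----------
Furniture | 381      
Kitchen   | 167      
Office    | 328.25   
Sports    | 229      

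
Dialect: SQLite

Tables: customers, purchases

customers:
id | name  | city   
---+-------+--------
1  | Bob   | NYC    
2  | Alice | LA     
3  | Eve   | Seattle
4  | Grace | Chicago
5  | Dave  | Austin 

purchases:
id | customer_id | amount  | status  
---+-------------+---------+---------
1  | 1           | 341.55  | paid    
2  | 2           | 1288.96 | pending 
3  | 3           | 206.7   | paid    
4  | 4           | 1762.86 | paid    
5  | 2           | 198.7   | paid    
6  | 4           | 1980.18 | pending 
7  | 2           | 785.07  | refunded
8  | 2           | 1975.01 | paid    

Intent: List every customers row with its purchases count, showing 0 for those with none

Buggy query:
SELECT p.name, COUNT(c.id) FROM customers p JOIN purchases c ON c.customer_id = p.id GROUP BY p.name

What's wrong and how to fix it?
Bug: INNER JOIN drops customers rows that have no matching purchases rows

Fix: Switch to LEFT JOIN to retain unmatched parent rows

Corrected query:
SELECT p.name, COUNT(c.id) FROM customers p LEFT JOIN purchases c ON c.customer_id = p.id GROUP BY p.name

Result:
name  | COUNT(c.id)
------+------------
Alice | 4          
Bob   | 1          
Dave  | 0          
Eve   | 1          
Grace | 2          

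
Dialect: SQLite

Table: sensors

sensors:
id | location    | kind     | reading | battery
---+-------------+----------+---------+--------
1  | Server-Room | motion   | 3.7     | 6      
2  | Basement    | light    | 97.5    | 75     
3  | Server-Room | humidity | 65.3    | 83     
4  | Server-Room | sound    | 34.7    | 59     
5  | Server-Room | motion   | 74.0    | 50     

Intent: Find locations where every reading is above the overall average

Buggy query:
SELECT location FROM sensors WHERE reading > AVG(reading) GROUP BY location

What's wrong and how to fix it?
Bug: AVG() is an aggregate; it can't sit directly in WHERE

Fix: Compute the overall average in a scalar subquery and compare each group's MIN against it in HAVING

Corrected query:
SELECT location FROM sensors GROUP BY location HAVING MIN(reading) > (SELECT AVG(reading) FROM sensors)

Result:
location
--------
Basement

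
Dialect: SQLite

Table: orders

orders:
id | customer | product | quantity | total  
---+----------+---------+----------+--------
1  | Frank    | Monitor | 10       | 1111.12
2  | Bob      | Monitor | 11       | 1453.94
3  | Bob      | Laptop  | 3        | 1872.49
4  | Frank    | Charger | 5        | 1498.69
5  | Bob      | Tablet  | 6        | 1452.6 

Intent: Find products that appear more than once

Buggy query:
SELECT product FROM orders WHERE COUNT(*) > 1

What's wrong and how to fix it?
Bug: COUNT(*) is an aggregate and cannot be used in WHERE

Fix: Group first, then use HAVING for the count condition

Corrected query:
SELECT product FROM orders GROUP BY product HAVING COUNT(*) > 1

Result:
product
-------
Monitor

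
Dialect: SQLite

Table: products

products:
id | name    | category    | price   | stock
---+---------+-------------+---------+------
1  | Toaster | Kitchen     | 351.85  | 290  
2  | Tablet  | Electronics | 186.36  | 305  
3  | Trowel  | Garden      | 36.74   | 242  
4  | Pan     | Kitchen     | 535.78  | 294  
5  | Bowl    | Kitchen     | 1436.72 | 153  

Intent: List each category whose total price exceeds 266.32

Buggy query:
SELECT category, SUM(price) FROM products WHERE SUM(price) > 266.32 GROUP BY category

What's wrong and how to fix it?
Bug: WHERE runs before GROUP BY, so aggregates aren't available there

Fix: Use HAVING (which filters groups after aggregation) instead of WHERE

Corrected query:
SELECT category, SUM(price) FROM products GROUP BY category HAVING SUM(price) > 266.32

Result:
category | SUM(price)
---------+-----------
Kitchen  | 2324.35   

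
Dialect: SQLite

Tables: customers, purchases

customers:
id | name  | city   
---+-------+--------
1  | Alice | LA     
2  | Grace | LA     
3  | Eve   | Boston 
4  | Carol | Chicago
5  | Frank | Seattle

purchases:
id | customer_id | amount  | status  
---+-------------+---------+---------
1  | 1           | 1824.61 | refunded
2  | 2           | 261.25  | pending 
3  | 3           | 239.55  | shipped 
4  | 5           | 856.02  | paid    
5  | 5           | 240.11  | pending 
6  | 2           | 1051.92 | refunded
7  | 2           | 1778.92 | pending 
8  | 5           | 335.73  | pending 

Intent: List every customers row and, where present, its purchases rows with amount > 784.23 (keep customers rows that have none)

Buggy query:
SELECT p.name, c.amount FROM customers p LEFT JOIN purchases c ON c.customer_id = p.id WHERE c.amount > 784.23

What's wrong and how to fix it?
Bug: Filtering c.amount in WHERE discards the NULL rows produced by LEFT JOIN, turning it into an inner join

Fix: Put 'c.amount > 784.23' in the JOIN's ON clause instead of WHERE

Corrected query:
SELECT p.name, c.amount FROM customers p LEFT JOIN purchases c ON c.customer_id = p.id AND c.amount > 784.23

Result:
name  | amount 
------+--------
Alice | 1824.61
Grace | 1051.92
Grace | 1778.92
Eve   | NULL   
Carol | NULL   
Frank | 856.02 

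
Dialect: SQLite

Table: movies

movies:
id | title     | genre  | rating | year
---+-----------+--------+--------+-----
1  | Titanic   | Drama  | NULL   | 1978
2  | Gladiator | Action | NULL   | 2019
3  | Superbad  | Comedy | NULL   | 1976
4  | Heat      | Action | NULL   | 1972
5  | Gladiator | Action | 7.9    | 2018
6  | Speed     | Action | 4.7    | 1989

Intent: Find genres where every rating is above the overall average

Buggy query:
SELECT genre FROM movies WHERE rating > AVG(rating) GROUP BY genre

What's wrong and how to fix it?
Bug: WHERE evaluates per row before aggregation, so AVG() is unavailable

Fix: Use a subquery for AVG and a HAVING MIN(...) filter so the condition holds for every row in the group

Corrected query:
SELECT genre FROM movies GROUP BY genre HAVING MIN(rating) > (SELECT AVG(rating) FROM movies)

Result:
(no rows)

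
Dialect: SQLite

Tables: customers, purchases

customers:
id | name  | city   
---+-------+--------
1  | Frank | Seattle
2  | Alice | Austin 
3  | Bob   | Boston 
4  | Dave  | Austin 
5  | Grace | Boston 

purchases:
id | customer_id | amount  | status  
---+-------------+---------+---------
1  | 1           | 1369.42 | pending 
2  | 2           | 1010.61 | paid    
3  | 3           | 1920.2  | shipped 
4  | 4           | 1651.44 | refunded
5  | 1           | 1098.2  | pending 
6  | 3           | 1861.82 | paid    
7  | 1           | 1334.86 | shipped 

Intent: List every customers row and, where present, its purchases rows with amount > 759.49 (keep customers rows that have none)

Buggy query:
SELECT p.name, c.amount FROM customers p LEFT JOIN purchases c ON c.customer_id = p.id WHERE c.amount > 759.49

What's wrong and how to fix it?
Bug: A WHERE condition on the right-hand table after LEFT JOIN drops unmatched parents

Fix: Move the right-table condition into the ON clause so unmatched parents are kept

Corrected query:
SELECT p.name, c.amount FROM customers p LEFT JOIN purchases c ON c.customer_id = p.id AND c.amount > 759.49

Result:
name  | amount 
------+--------
Frank | 1098.2 
Frank | 1334.86
Frank | 1369.42
Alice | 1010.61
Bob   | 1861.82
Bob   | 1920.2 
Dave  | 1651.44
Grace | NULL   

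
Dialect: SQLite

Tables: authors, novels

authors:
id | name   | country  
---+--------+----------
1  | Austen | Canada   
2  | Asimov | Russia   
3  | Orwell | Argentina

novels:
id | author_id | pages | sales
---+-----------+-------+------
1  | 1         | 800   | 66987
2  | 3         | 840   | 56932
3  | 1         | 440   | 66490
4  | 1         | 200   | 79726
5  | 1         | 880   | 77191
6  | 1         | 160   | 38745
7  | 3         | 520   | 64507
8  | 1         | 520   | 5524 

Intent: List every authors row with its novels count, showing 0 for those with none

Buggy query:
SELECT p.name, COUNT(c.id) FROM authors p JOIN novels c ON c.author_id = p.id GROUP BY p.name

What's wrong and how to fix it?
Bug: An inner join excludes parents with zero children

Fix: Switch to LEFT JOIN to retain unmatched parent rows

Corrected query:
SELECT p.name, COUNT(c.id) FROM authors p LEFT JOIN novels c ON c.author_id = p.id GROUP BY p.name

Result:
name   | COUNT(c.id)
-------+------------
Asimov | 0          
Austen | 6          
Orwell | 2          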